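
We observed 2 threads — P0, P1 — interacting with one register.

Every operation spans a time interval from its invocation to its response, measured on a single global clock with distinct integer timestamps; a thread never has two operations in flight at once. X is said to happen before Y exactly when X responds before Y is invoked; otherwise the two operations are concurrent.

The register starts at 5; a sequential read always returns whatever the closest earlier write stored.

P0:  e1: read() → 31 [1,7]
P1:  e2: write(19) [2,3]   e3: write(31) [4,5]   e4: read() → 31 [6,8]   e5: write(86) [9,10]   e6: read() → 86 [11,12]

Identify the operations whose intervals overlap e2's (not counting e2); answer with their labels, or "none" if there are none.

overlap test against e2 [2,3]: concurrent iff the interval meets 2..3
e1 [1,7]: concurrent
e3 [4,5]: after
e4 [6,8]: after
e5 [9,10]: after
e6 [11,12]: after

e1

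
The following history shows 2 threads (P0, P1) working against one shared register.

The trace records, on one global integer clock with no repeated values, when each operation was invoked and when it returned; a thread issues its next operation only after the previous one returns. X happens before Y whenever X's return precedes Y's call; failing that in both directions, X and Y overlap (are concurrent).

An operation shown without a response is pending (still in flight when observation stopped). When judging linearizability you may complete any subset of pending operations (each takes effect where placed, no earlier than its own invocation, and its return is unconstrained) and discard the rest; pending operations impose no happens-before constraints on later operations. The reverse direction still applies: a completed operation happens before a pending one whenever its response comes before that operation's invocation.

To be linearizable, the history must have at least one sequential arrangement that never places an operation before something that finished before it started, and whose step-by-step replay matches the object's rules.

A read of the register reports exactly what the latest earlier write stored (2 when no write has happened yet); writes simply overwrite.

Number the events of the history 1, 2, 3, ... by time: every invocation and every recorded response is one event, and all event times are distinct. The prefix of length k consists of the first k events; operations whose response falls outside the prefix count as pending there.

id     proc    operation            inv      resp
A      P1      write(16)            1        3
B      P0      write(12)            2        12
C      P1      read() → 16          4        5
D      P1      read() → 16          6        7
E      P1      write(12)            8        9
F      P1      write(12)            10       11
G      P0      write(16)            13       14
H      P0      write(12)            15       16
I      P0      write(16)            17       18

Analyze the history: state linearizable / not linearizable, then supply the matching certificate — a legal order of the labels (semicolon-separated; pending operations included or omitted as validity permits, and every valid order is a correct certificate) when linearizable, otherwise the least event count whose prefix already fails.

1. A write(16), leaving value 16
2. C read() → 16, leaving value 16
3. D read() → 16, leaving value 16
4. B write(12), leaving value 12
5. E write(12), leaving value 12
6. F write(12), leaving value 12
7. G write(16), leaving value 16
8. H write(12), leaving value 12
9. I write(16), leaving value 16

linearizable — witness: A; C; D; B; E; F; G; H; I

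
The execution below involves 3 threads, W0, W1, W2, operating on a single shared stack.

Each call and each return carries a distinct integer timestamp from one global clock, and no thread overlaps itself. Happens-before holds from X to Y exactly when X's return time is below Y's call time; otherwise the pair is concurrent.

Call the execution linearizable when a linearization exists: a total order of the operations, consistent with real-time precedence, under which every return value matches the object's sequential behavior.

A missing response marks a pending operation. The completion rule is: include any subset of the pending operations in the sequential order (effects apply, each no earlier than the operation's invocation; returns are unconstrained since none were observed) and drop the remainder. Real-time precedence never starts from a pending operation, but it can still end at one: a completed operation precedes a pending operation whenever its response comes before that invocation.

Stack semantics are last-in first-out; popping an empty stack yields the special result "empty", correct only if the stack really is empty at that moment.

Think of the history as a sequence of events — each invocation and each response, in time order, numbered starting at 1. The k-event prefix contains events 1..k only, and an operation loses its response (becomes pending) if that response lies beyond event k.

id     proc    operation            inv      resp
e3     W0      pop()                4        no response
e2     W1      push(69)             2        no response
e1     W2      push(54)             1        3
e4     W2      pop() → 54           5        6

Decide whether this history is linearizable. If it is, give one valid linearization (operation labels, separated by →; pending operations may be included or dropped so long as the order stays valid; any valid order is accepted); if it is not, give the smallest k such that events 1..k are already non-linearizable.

step 1: e1 push(54) — stack <54>
step 2: e2 push(69) (pending, included) — stack <54,69>
step 3: e3 pop() (pending, included) — stack <54>
step 4: e4 pop() → 54 — stack <>

linearizable — witness: e1 → e2 → e3 → e4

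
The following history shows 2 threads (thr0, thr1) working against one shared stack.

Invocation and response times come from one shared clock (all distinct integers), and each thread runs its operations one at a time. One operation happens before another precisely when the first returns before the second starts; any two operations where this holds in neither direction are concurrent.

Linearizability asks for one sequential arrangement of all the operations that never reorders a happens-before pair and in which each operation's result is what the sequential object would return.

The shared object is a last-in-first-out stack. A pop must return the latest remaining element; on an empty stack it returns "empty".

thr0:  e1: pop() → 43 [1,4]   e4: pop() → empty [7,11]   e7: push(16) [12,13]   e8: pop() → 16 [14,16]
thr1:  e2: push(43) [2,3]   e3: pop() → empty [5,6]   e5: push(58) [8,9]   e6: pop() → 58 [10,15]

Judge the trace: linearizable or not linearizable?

linearizable

one valid linearization: e2, e1, e3, e4, e5, e6, e7, e8
after step 1 (e2 push(43)): stack <43>
after step 2 (e1 pop() → 43): stack <>
after step 3 (e3 pop() → empty): stack <>
after step 4 (e4 pop() → empty): stack <>
after step 5 (e5 push(58)): stack <58>
after step 6 (e6 pop() → 58): stack <>
after step 7 (e7 push(16)): stack <16>
after step 8 (e8 pop() → 16): stack <>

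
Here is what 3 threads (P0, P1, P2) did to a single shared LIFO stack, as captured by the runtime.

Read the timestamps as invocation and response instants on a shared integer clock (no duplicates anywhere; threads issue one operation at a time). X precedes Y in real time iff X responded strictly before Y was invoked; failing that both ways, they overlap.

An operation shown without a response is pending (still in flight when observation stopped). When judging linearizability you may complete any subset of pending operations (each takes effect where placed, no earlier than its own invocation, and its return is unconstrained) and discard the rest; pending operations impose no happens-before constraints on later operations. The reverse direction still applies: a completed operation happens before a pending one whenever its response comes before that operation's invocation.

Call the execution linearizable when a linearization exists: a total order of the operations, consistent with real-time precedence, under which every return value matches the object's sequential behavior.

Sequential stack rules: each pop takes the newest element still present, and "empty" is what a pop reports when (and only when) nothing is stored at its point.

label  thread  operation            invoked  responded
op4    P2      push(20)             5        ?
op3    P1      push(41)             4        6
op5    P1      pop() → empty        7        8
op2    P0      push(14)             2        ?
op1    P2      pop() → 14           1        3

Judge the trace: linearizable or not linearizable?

through event 7 a valid linearization exists; event 8 (op5 responding at time 8) ends that
exactly one order of the 3 completed ops respects real time; the LIFO stack replay fails
completion choices over the 2 pending operations (op2, op4) were checked; none helps
take op1, op3, op5 (pending dropped): step 1 already fails, because op1 pop() → 14 cannot occur there

not linearizable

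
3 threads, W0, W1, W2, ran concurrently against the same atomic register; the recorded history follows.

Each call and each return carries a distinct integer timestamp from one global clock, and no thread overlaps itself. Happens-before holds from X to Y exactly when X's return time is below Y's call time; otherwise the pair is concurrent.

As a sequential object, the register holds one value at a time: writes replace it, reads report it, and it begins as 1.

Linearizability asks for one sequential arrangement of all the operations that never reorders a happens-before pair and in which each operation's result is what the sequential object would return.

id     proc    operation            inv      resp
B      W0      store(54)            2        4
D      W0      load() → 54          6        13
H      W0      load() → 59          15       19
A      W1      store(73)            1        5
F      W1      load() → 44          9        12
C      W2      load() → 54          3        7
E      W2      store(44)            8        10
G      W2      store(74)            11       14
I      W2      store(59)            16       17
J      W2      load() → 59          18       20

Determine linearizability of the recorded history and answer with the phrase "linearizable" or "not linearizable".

linearizable

a witness: A, B, C, D, E, F, G, I, H, J
1. A store(73), leaving value 73
2. B store(54), leaving value 54
3. C load() → 54, leaving value 54
4. D load() → 54, leaving value 54
5. E store(44), leaving value 44
6. F load() → 44, leaving value 44
7. G store(74), leaving value 74
8. I store(59), leaving value 59
9. H load() → 59, leaving value 59
10. J load() → 59, leaving value 59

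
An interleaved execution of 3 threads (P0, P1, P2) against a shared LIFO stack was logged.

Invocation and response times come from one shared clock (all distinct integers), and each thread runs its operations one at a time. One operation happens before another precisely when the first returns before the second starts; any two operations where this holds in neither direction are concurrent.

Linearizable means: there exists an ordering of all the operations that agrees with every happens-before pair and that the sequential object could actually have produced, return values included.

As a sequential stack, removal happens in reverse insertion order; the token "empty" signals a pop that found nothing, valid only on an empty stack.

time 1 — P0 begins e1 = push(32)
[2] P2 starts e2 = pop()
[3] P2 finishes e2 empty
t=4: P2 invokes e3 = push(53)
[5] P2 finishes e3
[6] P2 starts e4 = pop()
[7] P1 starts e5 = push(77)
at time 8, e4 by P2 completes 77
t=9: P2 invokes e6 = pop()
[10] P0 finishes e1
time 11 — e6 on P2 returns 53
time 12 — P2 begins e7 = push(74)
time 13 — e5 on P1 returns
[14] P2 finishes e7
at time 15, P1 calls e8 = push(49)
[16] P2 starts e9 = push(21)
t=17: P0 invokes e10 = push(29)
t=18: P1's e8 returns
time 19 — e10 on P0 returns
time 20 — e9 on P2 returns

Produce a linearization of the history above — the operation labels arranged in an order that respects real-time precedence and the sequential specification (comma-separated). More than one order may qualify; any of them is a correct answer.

e2, e1, e3, e5, e4, e6, e7, e8, e9, e10

after step 1 (e2 pop() → empty): stack <>
after step 2 (e1 push(32)): stack <32>
after step 3 (e3 push(53)): stack <32,53>
after step 4 (e5 push(77)): stack <32,53,77>
after step 5 (e4 pop() → 77): stack <32,53>
after step 6 (e6 pop() → 53): stack <32>
after step 7 (e7 push(74)): stack <32,74>
after step 8 (e8 push(49)): stack <32,74,49>
after step 9 (e9 push(21)): stack <32,74,49,21>
after step 10 (e10 push(29)): stack <32,74,49,21,29>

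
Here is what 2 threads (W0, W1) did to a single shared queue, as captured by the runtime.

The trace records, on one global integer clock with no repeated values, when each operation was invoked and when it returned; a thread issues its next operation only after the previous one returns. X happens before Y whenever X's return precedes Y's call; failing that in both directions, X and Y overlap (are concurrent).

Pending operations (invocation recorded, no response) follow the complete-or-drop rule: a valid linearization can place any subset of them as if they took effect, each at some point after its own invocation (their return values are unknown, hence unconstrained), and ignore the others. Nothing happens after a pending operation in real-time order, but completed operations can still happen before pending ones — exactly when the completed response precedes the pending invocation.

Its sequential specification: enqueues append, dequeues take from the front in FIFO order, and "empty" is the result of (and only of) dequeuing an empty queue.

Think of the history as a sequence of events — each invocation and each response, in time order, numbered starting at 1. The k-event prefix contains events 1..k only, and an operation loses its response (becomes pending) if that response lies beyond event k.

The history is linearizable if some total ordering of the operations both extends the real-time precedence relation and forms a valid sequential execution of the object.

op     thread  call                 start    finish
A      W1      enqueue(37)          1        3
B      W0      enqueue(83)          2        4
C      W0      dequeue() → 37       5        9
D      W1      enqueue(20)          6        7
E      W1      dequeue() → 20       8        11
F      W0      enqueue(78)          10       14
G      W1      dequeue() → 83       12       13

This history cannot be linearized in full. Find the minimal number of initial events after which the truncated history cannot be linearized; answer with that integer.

11

one valid order for events 1..10 is A, B, C, D:
after step 1 (A enqueue(37)): queue <37>
after step 2 (B enqueue(83)): queue <37,83>
after step 3 (C dequeue() → 37): queue <83>
after step 4 (D enqueue(20)): queue <83,20>
at event 11 (E's time-11 response) nothing linearizes any more
every completion of the 1 pending operation (F) was checked; none linearizes
sample order A, B, C, D, E (pending dropped) stalls at step 5 — E dequeue() → 20 has no legal effect
sample order A, B, D, C, E (pending dropped) stalls at step 5 — E dequeue() → 20 has no legal effect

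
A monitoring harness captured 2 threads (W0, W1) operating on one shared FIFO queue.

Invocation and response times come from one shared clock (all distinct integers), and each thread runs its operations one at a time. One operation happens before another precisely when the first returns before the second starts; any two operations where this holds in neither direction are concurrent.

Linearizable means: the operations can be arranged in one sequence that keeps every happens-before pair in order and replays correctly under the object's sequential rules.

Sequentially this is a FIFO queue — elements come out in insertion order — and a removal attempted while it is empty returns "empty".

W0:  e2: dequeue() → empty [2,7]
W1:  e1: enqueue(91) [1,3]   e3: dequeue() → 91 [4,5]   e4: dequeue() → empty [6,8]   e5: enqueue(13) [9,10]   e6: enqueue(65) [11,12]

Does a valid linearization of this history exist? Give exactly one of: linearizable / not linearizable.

witness order: e1, e3, e2, e4, e5, e6
after step 1 (e1 enqueue(91)): queue <91>
after step 2 (e3 dequeue() → 91): queue <>
after step 3 (e2 dequeue() → empty): queue <>
after step 4 (e4 dequeue() → empty): queue <>
after step 5 (e5 enqueue(13)): queue <13>
after step 6 (e6 enqueue(65)): queue <13,65>

linearizable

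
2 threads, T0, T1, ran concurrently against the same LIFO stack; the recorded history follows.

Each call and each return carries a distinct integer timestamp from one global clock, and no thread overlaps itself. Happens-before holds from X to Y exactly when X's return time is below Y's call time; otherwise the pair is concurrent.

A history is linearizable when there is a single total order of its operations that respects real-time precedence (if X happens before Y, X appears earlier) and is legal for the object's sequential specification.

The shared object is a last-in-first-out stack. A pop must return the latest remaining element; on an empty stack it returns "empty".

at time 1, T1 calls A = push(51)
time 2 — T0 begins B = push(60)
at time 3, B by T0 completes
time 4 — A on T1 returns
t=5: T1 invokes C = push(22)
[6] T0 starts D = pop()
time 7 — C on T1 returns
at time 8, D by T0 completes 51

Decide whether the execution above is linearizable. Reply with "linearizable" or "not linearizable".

witness order: B, A, D, C
step 1: B push(60) — stack <60>
step 2: A push(51) — stack <60,51>
step 3: D pop() → 51 — stack <60>
step 4: C push(22) — stack <60,22>

linearizable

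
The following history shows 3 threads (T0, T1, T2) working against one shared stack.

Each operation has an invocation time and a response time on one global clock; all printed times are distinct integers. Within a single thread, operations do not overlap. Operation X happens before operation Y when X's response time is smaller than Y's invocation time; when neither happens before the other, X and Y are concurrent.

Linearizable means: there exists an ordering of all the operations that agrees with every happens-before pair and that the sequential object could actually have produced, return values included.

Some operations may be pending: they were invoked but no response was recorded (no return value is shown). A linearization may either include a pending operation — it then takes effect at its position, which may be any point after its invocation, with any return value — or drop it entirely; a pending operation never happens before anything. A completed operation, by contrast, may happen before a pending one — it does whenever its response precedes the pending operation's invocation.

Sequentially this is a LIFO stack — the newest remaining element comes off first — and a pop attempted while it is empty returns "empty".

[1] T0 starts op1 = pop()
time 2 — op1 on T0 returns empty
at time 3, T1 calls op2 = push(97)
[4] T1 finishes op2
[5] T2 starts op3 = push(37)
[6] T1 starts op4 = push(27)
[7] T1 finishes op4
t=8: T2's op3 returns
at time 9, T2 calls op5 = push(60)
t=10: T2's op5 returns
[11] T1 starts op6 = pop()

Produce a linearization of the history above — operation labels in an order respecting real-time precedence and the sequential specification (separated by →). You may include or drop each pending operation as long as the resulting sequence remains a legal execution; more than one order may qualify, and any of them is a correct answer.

op1 → op2 → op3 → op4 → op5

step 1: op1 pop() → empty — stack <>
step 2: op2 push(97) — stack <97>
step 3: op3 push(37) — stack <97,37>
step 4: op4 push(27) — stack <97,37,27>
step 5: op5 push(60) — stack <97,37,27,60>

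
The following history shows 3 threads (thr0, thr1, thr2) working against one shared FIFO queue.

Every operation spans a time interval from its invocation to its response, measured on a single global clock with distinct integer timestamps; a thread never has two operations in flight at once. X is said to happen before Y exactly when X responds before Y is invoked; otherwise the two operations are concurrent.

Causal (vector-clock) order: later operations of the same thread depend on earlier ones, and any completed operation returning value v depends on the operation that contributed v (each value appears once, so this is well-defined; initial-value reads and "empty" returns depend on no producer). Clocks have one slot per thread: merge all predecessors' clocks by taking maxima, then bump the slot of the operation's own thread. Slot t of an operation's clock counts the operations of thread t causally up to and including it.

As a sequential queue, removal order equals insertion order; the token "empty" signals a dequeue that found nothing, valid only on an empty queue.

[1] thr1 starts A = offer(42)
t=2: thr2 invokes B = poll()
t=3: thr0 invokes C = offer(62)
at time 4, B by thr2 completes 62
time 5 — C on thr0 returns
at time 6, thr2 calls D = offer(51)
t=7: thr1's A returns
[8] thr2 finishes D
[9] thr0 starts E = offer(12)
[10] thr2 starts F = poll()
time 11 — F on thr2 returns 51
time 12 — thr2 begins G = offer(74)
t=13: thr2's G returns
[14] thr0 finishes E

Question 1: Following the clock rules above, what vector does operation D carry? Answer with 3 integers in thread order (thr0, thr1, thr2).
(1, 0, 2)

VC(A, invoked at 1): no causal predecessors; +1 on thr1 → (0, 1, 0)
VC(C, invoked at 3): no causal predecessors; +1 on thr0 → (1, 0, 0)
invoked at 2, B merges VC(C)=(1, 0, 0) and bumps thr2's slot → (1, 0, 1)
invoked at 9, E merges VC(C)=(1, 0, 0) and bumps thr0's slot → (2, 0, 0)
invoked at 6, D merges VC(B)=(1, 0, 1) and bumps thr2's slot → (1, 0, 2)
invoked at 10, F merges VC(D)=(1, 0, 2) and bumps thr2's slot → (1, 0, 3)
invoked at 12, G merges VC(F)=(1, 0, 3) and bumps thr2's slot → (1, 0, 4)
target: VC(D) = (1, 0, 2)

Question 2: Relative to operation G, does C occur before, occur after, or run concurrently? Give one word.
before

C spans [3,5], G spans [12,13]
resp(C)=5 < inv(G)=12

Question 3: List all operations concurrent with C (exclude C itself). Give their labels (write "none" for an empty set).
A, B

concurrent with C ([3,5]): every op whose interval crosses 3..5
A [1,7]: concurrent
B [2,4]: concurrent
D [6,8]: after
E [9,14]: after
F [10,11]: after
G [12,13]: after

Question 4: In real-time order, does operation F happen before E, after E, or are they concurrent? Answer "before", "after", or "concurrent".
concurrent

F spans [10,11], E spans [9,14]
the intervals overlap in both directions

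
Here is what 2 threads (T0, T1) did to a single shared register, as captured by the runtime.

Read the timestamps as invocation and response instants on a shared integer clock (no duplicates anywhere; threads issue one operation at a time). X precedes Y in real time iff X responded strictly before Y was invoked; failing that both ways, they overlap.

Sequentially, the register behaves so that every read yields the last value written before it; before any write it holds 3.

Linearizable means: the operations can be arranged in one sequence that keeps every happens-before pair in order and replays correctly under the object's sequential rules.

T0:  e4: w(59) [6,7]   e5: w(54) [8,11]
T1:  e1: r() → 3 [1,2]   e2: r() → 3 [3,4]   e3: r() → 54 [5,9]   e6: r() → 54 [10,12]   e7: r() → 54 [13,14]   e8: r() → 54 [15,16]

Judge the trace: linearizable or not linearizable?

linearizable

witness order: e1, e2, e4, e5, e3, e6, e7, e8
after step 1 (e1 r() → 3): value 3
after step 2 (e2 r() → 3): value 3
after step 3 (e4 w(59)): value 59
after step 4 (e5 w(54)): value 54
after step 5 (e3 r() → 54): value 54
after step 6 (e6 r() → 54): value 54
after step 7 (e7 r() → 54): value 54
after step 8 (e8 r() → 54): value 54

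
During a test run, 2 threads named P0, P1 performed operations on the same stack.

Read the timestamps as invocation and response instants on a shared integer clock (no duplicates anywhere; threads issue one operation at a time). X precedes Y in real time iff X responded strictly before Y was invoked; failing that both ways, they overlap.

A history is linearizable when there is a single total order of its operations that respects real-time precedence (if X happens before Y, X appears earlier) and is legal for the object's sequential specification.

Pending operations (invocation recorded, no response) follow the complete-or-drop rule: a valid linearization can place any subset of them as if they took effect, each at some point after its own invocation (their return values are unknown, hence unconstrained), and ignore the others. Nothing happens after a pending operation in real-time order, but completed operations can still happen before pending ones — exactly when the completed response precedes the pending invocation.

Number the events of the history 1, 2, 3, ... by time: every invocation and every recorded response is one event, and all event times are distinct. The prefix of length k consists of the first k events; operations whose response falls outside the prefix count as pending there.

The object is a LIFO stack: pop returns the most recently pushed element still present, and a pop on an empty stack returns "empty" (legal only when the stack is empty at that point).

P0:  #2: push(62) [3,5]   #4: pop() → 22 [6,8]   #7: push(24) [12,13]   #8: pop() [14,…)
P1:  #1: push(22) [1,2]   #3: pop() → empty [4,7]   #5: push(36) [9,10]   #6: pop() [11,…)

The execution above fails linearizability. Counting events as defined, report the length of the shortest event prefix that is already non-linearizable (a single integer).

events 1..6 are still linearizable — one witness is #1, #2:
step 1: #1 push(22) — stack <22>
step 2: #2 push(62) — stack <22,62>
once event 7 joins (#3's response, time 7), exhaustive search finds no witness
no completion choice of the 1 pending operation (#4) rescues it — every subset was tried
sample order #1, #2, #3 (pending dropped) stalls at step 3 — #3 pop() → empty has no legal effect
sample order #1, #3, #2 (pending dropped) stalls at step 2 — #3 pop() → empty has no legal effect

7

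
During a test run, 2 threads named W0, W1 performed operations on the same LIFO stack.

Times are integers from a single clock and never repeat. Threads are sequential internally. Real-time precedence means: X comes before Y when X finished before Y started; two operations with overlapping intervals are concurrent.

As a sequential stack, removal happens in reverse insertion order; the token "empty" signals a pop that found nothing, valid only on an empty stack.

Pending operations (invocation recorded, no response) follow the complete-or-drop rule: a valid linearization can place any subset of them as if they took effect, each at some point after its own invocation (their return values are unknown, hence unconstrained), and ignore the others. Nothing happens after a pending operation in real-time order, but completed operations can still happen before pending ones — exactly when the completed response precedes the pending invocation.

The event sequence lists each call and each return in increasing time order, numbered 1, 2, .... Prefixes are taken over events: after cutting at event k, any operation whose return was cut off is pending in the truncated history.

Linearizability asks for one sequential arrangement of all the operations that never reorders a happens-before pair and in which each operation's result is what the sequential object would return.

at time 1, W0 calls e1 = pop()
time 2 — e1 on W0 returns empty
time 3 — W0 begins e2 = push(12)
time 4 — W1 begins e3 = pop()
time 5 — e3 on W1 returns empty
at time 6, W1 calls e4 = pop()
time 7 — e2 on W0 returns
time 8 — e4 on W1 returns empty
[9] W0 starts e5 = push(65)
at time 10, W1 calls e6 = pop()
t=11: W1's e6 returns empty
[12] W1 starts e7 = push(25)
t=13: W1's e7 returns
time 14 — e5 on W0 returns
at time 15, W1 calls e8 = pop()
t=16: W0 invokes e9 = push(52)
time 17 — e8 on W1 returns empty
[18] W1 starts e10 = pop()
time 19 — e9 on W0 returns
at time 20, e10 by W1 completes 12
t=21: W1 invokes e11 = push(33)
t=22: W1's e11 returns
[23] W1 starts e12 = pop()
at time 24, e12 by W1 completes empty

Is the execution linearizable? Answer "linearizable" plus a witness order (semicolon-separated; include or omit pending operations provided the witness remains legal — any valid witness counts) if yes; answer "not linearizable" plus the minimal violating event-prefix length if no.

not linearizable — minimal violating prefix: 11 events

through event 10 a valid linearization exists; event 11 (e6 responding at time 11) ends that
5 completed operations, 3 real-time-consistent orders — every LIFO stack replay fails
no escape via the 1 pending operation (e5): every completion choice fails
for example e1, e2, e3, e4, e6 (pending dropped) fails at step 3: e3 pop() → empty is not legal there
for example e1, e3, e2, e4, e6 (pending dropped) fails at step 4: e4 pop() → empty is not legal there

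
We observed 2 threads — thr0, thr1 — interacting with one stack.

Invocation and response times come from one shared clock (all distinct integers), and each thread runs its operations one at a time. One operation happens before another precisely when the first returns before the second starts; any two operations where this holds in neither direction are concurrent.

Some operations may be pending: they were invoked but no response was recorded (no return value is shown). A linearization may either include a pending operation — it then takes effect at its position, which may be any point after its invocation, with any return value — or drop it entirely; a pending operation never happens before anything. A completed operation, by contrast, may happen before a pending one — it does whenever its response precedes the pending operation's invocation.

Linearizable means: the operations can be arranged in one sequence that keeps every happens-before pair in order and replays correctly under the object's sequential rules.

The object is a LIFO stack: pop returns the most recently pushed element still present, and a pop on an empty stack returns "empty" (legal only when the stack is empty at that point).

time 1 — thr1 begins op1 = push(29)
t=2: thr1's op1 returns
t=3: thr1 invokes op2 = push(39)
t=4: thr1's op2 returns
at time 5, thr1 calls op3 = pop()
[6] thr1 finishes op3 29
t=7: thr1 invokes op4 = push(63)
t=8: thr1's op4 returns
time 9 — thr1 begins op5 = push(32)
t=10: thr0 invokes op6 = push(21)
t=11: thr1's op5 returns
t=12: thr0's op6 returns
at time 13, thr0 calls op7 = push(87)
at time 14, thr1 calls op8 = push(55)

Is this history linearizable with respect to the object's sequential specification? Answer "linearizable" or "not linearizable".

not linearizable

through event 5 a valid linearization exists; event 6 (op3 responding at time 6) ends that
exactly one order of the 3 completed ops respects real time; the stack replay fails
for example op1, op2, op3 fails at step 3: op3 pop() → 29 is not legal there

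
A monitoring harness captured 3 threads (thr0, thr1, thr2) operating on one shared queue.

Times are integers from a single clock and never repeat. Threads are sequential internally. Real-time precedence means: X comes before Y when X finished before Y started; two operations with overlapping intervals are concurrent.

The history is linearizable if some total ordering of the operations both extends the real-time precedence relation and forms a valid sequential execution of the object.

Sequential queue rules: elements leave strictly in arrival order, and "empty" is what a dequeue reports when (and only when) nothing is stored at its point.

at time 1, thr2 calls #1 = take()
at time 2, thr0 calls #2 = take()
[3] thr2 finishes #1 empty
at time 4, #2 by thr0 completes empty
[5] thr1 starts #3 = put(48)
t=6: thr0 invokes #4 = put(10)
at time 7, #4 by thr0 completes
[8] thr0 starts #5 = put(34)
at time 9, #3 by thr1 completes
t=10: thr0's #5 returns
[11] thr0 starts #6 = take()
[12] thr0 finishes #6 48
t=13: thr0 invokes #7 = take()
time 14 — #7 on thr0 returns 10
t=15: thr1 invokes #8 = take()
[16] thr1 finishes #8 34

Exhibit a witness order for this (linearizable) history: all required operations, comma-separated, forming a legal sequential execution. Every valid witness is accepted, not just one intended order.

#1, #2, #3, #4, #5, #6, #7, #8

1. #1 take() → empty, leaving queue <>
2. #2 take() → empty, leaving queue <>
3. #3 put(48), leaving queue <48>
4. #4 put(10), leaving queue <48,10>
5. #5 put(34), leaving queue <48,10,34>
6. #6 take() → 48, leaving queue <10,34>
7. #7 take() → 10, leaving queue <34>
8. #8 take() → 34, leaving queue <>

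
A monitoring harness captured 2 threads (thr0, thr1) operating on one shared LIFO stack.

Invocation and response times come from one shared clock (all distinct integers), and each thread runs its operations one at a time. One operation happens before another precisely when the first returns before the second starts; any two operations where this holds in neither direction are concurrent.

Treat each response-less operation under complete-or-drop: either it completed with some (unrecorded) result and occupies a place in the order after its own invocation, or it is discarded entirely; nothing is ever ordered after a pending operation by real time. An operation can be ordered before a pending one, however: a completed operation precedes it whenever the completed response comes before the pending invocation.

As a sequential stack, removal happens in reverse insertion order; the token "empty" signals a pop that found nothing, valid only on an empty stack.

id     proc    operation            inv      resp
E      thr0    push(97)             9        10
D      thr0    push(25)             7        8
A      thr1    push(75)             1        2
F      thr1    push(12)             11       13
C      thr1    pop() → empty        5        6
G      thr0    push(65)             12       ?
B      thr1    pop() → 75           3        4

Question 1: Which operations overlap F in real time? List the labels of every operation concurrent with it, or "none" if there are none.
overlap test against F [11,13]: concurrent iff the interval meets 11..13
A [1,2]: before
B [3,4]: before
C [5,6]: before
D [7,8]: before
E [9,10]: before
G [12,…): concurrent

G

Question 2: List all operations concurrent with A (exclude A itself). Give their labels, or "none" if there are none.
A spans [1,2]: anything still running between times 1 and 2 counts as concurrent
B [3,4]: after
C [5,6]: after
D [7,8]: after
E [9,10]: after
F [11,13]: after
G [12,…): after

none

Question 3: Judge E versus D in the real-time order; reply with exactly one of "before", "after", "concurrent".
E spans [9,10], D spans [7,8]
resp(D)=8 < inv(E)=9

after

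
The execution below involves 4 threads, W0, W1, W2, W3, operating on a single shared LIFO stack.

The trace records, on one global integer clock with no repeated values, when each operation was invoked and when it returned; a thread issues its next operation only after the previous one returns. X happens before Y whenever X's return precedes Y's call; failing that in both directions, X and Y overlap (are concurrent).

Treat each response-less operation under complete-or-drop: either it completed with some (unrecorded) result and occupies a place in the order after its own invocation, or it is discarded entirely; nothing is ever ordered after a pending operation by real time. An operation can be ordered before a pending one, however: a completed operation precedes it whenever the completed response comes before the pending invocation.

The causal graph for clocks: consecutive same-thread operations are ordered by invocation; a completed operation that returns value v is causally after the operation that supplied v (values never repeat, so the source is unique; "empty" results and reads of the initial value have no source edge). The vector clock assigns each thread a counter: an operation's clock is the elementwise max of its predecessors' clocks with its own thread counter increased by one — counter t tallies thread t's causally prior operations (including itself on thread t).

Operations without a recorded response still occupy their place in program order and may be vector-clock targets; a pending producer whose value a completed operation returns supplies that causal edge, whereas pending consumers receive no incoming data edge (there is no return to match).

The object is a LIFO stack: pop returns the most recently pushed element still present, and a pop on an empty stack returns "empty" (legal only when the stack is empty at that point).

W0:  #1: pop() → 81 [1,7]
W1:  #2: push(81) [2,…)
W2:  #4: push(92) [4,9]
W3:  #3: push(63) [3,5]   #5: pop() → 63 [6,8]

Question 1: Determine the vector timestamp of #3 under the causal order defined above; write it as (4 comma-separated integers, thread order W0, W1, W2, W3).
root op #3, invoked 3: fresh clock plus W3's own tick → (0, 0, 0, 1)
root op #4, invoked 4: fresh clock plus W2's own tick → (0, 0, 1, 0)
root op #2, invoked 2: fresh clock plus W1's own tick → (0, 1, 0, 0)
#5, invoked 6, takes VC(#3)=(0, 0, 0, 1) under max, adds 1 for W3 → (0, 0, 0, 2)
#1, invoked 1, takes VC(#2)=(0, 1, 0, 0) under max, adds 1 for W0 → (1, 1, 0, 0)
target: VC(#3) = (0, 0, 0, 1)

(0, 0, 0, 1)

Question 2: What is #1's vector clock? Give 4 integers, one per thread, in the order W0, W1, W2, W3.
#3, invoked 3, has no incoming edges; only W3's bump applies → (0, 0, 0, 1)
#4, invoked 4, has no incoming edges; only W2's bump applies → (0, 0, 1, 0)
#2, invoked 2, has no incoming edges; only W1's bump applies → (0, 1, 0, 0)
merge at #5 (invoked 6): VC(#3)=(0, 0, 0, 1), own-thread bump on W3 → (0, 0, 0, 2)
merge at #1 (invoked 1): VC(#2)=(0, 1, 0, 0), own-thread bump on W0 → (1, 1, 0, 0)
target: VC(#1) = (1, 1, 0, 0)

(1, 1, 0, 0)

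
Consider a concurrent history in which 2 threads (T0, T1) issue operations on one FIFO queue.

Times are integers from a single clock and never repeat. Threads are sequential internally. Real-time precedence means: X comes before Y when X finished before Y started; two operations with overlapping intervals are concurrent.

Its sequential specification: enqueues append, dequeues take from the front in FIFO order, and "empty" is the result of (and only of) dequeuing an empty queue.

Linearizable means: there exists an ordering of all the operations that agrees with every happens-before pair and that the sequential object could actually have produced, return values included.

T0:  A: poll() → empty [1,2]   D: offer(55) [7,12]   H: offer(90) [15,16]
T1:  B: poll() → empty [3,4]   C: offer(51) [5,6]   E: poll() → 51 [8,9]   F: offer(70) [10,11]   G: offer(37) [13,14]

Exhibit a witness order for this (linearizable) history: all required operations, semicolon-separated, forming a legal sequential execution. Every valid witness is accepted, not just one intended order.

step 1: A poll() → empty — queue <>
step 2: B poll() → empty — queue <>
step 3: C offer(51) — queue <51>
step 4: D offer(55) — queue <51,55>
step 5: E poll() → 51 — queue <55>
step 6: F offer(70) — queue <55,70>
step 7: G offer(37) — queue <55,70,37>
step 8: H offer(90) — queue <55,70,37,90>

A; B; C; D; E; F; G; H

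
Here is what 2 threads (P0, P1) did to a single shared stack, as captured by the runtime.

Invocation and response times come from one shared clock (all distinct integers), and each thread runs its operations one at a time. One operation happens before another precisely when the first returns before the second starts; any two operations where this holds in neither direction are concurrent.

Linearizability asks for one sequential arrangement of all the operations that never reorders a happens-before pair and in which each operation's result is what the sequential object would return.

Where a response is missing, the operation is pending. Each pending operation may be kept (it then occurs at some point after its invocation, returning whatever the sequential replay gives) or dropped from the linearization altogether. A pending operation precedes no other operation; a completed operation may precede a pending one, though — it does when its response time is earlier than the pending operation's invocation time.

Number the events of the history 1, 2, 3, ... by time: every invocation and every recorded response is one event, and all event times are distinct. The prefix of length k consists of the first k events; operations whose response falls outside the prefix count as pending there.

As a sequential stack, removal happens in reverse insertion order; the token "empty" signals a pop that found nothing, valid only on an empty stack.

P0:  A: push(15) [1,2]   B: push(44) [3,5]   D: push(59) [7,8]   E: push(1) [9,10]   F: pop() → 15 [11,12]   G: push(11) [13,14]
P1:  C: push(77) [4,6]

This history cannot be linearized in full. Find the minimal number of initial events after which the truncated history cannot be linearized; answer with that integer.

12

events 1..11 are linearizable, e.g. via A, B, C, D, E:
after step 1 (A push(15)): stack <15>
after step 2 (B push(44)): stack <15,44>
after step 3 (C push(77)): stack <15,44,77>
after step 4 (D push(59)): stack <15,44,77,59>
after step 5 (E push(1)): stack <15,44,77,59,1>
event 12 — F's response, time 12 — after it, nothing linearizes
e.g. A, B, C, D, E, F: illegal at step 6, since F pop() → 15 cannot apply there
e.g. A, C, B, D, E, F: illegal at step 6, since F pop() → 15 cannot apply there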